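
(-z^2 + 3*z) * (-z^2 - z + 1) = z^4 - 2*z^3 - 4*z^2 + 3*z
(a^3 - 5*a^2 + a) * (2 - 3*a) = -3*a^4 + 17*a^3 - 13*a^2 + 2*a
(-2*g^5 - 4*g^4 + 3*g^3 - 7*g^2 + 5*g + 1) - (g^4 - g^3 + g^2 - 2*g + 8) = -2*g^5 - 5*g^4 + 4*g^3 - 8*g^2 + 7*g - 7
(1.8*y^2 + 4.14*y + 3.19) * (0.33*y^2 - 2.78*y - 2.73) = 0.594*y^4 - 3.6378*y^3 - 15.3705*y^2 - 20.1704*y - 8.7087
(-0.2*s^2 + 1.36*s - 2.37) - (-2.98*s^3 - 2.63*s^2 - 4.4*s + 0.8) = 2.98*s^3 + 2.43*s^2 + 5.76*s - 3.17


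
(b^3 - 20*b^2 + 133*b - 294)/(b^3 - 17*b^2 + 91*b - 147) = (b - 6)/(b - 3)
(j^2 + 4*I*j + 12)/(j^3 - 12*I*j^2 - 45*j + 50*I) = (j + 6*I)/(j^2 - 10*I*j - 25)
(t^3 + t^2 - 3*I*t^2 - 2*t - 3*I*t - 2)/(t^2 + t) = t - 3*I - 2/t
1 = 1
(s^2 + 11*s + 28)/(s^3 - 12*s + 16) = (s + 7)/(s^2 - 4*s + 4)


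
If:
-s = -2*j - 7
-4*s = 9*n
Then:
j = s/2 - 7/2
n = -4*s/9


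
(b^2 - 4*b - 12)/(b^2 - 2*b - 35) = (-b^2 + 4*b + 12)/(-b^2 + 2*b + 35)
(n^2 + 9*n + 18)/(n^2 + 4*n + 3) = (n + 6)/(n + 1)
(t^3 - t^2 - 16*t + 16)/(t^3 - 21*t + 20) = (t + 4)/(t + 5)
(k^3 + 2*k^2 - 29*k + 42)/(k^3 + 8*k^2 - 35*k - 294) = (k^2 - 5*k + 6)/(k^2 + k - 42)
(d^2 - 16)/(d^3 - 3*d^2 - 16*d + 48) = 1/(d - 3)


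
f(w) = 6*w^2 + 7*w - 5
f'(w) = 12*w + 7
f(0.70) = 2.84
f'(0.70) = 15.40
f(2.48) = 49.26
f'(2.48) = 36.76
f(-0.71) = -6.95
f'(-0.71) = -1.52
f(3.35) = 85.78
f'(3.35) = 47.20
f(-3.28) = 36.59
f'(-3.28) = -32.36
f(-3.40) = 40.56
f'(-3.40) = -33.80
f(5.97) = 250.64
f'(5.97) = 78.64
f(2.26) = 41.47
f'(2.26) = 34.12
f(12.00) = 943.00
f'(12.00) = 151.00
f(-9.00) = 418.00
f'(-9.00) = -101.00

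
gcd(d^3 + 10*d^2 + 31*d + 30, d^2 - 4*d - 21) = d + 3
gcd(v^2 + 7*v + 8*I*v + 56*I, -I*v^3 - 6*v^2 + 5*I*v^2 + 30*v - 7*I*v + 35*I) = 1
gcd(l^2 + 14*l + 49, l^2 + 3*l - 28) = l + 7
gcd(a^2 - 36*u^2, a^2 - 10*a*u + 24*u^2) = -a + 6*u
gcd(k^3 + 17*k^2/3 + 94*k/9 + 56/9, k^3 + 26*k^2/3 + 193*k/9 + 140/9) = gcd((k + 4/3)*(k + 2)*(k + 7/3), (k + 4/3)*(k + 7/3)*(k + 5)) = k^2 + 11*k/3 + 28/9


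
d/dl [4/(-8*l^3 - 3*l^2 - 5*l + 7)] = 4*(24*l^2 + 6*l + 5)/(8*l^3 + 3*l^2 + 5*l - 7)^2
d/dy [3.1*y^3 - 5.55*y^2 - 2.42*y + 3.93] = 9.3*y^2 - 11.1*y - 2.42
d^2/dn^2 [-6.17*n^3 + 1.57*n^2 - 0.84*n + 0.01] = 3.14 - 37.02*n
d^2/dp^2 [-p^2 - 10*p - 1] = -2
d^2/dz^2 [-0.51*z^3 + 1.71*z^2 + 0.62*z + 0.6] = 3.42 - 3.06*z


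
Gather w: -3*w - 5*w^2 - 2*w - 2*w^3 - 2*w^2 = -2*w^3 - 7*w^2 - 5*w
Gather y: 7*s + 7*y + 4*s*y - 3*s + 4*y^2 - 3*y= 4*s + 4*y^2 + y*(4*s + 4)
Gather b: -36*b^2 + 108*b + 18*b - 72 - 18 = -36*b^2 + 126*b - 90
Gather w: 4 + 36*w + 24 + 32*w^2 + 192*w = 32*w^2 + 228*w + 28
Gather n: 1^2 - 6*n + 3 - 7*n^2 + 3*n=-7*n^2 - 3*n + 4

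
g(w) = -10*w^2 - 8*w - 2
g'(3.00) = -68.00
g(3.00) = -116.00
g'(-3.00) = 52.00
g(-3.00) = -68.00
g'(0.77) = -23.40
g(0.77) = -14.09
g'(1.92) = -46.40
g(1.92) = -54.22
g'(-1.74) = 26.80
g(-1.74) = -18.36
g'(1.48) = -37.60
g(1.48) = -35.74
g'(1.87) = -45.40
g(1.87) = -51.93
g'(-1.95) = 31.00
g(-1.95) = -24.42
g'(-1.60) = 24.00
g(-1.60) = -14.80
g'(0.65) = -21.00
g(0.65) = -11.42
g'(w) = -20*w - 8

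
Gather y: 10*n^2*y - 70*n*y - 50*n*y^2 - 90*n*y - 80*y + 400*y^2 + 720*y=y^2*(400 - 50*n) + y*(10*n^2 - 160*n + 640)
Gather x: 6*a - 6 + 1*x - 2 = 6*a + x - 8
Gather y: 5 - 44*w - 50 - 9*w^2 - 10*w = -9*w^2 - 54*w - 45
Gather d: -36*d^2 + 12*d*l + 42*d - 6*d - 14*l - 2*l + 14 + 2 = -36*d^2 + d*(12*l + 36) - 16*l + 16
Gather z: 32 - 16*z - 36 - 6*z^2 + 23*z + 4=-6*z^2 + 7*z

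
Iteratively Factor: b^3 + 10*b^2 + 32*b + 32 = (b + 4)*(b^2 + 6*b + 8) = (b + 2)*(b + 4)*(b + 4)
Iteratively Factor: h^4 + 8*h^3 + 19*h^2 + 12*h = (h)*(h^3 + 8*h^2 + 19*h + 12) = h*(h + 4)*(h^2 + 4*h + 3) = h*(h + 1)*(h + 4)*(h + 3)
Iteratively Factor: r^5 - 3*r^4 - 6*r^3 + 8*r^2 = (r - 1)*(r^4 - 2*r^3 - 8*r^2) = (r - 4)*(r - 1)*(r^3 + 2*r^2) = r*(r - 4)*(r - 1)*(r^2 + 2*r) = r^2*(r - 4)*(r - 1)*(r + 2)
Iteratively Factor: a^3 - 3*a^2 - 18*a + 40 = (a - 2)*(a^2 - a - 20) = (a - 2)*(a + 4)*(a - 5)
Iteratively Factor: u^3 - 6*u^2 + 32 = (u - 4)*(u^2 - 2*u - 8) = (u - 4)^2*(u + 2)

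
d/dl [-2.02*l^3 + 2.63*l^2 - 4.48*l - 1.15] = -6.06*l^2 + 5.26*l - 4.48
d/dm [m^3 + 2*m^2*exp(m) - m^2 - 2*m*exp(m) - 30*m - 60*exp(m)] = 2*m^2*exp(m) + 3*m^2 + 2*m*exp(m) - 2*m - 62*exp(m) - 30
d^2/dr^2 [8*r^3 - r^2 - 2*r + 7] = 48*r - 2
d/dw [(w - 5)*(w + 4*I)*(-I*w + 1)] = -3*I*w^2 + 10*w*(1 + I) - 25 + 4*I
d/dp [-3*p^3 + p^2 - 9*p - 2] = -9*p^2 + 2*p - 9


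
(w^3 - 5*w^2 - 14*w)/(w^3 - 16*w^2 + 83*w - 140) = w*(w + 2)/(w^2 - 9*w + 20)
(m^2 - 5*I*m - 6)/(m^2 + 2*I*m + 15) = (m - 2*I)/(m + 5*I)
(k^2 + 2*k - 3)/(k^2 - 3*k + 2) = (k + 3)/(k - 2)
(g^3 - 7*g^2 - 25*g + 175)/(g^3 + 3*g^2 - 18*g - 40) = (g^2 - 12*g + 35)/(g^2 - 2*g - 8)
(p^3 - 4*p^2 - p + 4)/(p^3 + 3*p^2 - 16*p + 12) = (p^2 - 3*p - 4)/(p^2 + 4*p - 12)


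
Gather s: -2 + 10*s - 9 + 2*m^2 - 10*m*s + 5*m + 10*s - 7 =2*m^2 + 5*m + s*(20 - 10*m) - 18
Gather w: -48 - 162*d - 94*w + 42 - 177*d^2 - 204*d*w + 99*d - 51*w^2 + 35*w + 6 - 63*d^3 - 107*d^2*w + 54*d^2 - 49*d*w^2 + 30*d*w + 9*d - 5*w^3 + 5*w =-63*d^3 - 123*d^2 - 54*d - 5*w^3 + w^2*(-49*d - 51) + w*(-107*d^2 - 174*d - 54)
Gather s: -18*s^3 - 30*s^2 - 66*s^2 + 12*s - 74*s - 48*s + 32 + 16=-18*s^3 - 96*s^2 - 110*s + 48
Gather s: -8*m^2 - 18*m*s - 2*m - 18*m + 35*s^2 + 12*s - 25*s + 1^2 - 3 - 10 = -8*m^2 - 20*m + 35*s^2 + s*(-18*m - 13) - 12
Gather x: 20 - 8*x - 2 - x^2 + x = -x^2 - 7*x + 18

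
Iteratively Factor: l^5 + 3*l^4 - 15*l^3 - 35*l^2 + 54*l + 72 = (l + 3)*(l^4 - 15*l^2 + 10*l + 24) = (l - 3)*(l + 3)*(l^3 + 3*l^2 - 6*l - 8) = (l - 3)*(l - 2)*(l + 3)*(l^2 + 5*l + 4) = (l - 3)*(l - 2)*(l + 3)*(l + 4)*(l + 1)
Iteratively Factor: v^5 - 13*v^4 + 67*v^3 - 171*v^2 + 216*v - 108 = (v - 3)*(v^4 - 10*v^3 + 37*v^2 - 60*v + 36) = (v - 3)^2*(v^3 - 7*v^2 + 16*v - 12) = (v - 3)^2*(v - 2)*(v^2 - 5*v + 6) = (v - 3)^3*(v - 2)*(v - 2)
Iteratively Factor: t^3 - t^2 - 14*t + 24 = (t + 4)*(t^2 - 5*t + 6) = (t - 3)*(t + 4)*(t - 2)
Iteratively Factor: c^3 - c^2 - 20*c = (c - 5)*(c^2 + 4*c) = c*(c - 5)*(c + 4)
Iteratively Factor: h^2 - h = (h)*(h - 1)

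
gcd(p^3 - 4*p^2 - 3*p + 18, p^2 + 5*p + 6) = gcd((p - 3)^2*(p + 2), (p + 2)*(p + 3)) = p + 2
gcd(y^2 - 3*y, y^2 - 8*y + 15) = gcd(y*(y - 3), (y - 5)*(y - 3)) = y - 3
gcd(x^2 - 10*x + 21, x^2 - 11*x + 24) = x - 3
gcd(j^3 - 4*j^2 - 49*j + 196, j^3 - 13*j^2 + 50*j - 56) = j^2 - 11*j + 28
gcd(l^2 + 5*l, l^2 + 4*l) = l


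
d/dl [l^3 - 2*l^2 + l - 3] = 3*l^2 - 4*l + 1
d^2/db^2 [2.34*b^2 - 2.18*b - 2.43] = 4.68000000000000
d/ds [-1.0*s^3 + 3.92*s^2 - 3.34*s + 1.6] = -3.0*s^2 + 7.84*s - 3.34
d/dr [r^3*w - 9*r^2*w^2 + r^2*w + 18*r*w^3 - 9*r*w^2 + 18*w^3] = w*(3*r^2 - 18*r*w + 2*r + 18*w^2 - 9*w)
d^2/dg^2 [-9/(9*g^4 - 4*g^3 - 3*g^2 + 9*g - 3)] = 54*((18*g^2 - 4*g - 1)*(-9*g^4 + 4*g^3 + 3*g^2 - 9*g + 3) + 3*(12*g^3 - 4*g^2 - 2*g + 3)^2)/(-9*g^4 + 4*g^3 + 3*g^2 - 9*g + 3)^3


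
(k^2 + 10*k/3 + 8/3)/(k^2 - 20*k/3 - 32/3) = (k + 2)/(k - 8)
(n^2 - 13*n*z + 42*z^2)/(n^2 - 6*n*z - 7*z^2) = (n - 6*z)/(n + z)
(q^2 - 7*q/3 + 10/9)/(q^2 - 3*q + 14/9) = (3*q - 5)/(3*q - 7)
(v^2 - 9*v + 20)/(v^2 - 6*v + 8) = (v - 5)/(v - 2)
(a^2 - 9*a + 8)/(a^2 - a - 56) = (a - 1)/(a + 7)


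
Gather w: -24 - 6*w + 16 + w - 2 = -5*w - 10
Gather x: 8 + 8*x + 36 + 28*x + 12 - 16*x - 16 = 20*x + 40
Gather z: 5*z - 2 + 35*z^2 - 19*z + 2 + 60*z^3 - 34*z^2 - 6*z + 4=60*z^3 + z^2 - 20*z + 4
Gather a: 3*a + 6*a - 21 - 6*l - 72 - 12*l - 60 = 9*a - 18*l - 153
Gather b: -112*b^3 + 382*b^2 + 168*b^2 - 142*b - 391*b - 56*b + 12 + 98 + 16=-112*b^3 + 550*b^2 - 589*b + 126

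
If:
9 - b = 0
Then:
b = 9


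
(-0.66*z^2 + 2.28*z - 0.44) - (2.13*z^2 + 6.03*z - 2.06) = -2.79*z^2 - 3.75*z + 1.62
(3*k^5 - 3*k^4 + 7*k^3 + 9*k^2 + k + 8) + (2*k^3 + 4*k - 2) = 3*k^5 - 3*k^4 + 9*k^3 + 9*k^2 + 5*k + 6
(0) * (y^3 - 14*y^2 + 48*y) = 0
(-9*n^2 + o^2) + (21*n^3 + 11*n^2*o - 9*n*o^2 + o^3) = 21*n^3 + 11*n^2*o - 9*n^2 - 9*n*o^2 + o^3 + o^2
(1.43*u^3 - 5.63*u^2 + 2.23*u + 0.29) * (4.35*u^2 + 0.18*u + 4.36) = 6.2205*u^5 - 24.2331*u^4 + 14.9219*u^3 - 22.8839*u^2 + 9.775*u + 1.2644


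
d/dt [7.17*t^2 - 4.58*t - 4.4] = 14.34*t - 4.58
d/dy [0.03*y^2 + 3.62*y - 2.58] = 0.06*y + 3.62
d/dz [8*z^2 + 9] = 16*z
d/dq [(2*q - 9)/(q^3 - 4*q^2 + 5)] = (2*q^3 - 8*q^2 - q*(2*q - 9)*(3*q - 8) + 10)/(q^3 - 4*q^2 + 5)^2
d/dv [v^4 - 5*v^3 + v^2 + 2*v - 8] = 4*v^3 - 15*v^2 + 2*v + 2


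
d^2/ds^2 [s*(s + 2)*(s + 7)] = 6*s + 18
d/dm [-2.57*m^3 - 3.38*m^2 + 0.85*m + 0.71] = -7.71*m^2 - 6.76*m + 0.85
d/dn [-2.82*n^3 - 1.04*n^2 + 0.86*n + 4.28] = -8.46*n^2 - 2.08*n + 0.86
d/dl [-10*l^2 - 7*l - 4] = -20*l - 7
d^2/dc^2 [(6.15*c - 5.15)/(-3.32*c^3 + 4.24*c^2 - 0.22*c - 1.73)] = (-406.72656*c^5 + 1200.61824*c^4 - 1372.06888*c^3 + 1001.95488*c^2 - 476.96964*c + 80.73246)/(36.594368*c^9 - 140.204928*c^8 + 186.33168*c^7 - 37.600144*c^6 - 133.769904*c^5 + 100.269648*c^4 + 20.137468*c^3 - 37.818492*c^2 + 1.975314*c + 5.177717)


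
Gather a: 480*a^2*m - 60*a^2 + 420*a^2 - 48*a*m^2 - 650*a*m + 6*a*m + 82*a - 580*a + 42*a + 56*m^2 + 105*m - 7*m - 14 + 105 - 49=a^2*(480*m + 360) + a*(-48*m^2 - 644*m - 456) + 56*m^2 + 98*m + 42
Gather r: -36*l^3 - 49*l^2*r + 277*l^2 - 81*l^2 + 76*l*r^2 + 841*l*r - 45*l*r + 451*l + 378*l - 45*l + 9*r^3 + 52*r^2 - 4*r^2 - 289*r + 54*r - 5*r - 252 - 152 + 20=-36*l^3 + 196*l^2 + 784*l + 9*r^3 + r^2*(76*l + 48) + r*(-49*l^2 + 796*l - 240) - 384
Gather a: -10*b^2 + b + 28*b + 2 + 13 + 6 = -10*b^2 + 29*b + 21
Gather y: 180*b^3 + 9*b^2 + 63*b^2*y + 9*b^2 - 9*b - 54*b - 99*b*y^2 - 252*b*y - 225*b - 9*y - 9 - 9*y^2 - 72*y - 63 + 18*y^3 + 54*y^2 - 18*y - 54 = 180*b^3 + 18*b^2 - 288*b + 18*y^3 + y^2*(45 - 99*b) + y*(63*b^2 - 252*b - 99) - 126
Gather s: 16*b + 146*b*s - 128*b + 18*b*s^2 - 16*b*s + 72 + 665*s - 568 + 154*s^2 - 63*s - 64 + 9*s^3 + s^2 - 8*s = -112*b + 9*s^3 + s^2*(18*b + 155) + s*(130*b + 594) - 560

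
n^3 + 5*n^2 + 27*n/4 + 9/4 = (n + 1/2)*(n + 3/2)*(n + 3)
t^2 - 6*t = t*(t - 6)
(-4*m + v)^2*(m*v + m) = 16*m^3*v + 16*m^3 - 8*m^2*v^2 - 8*m^2*v + m*v^3 + m*v^2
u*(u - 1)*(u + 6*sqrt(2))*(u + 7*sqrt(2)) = u^4 - u^3 + 13*sqrt(2)*u^3 - 13*sqrt(2)*u^2 + 84*u^2 - 84*u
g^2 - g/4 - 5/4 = (g - 5/4)*(g + 1)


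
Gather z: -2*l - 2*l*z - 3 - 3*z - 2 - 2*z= -2*l + z*(-2*l - 5) - 5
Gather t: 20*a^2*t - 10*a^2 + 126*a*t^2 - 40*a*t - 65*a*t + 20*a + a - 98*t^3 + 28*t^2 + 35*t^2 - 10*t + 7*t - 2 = -10*a^2 + 21*a - 98*t^3 + t^2*(126*a + 63) + t*(20*a^2 - 105*a - 3) - 2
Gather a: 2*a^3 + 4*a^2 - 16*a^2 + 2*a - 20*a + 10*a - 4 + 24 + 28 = 2*a^3 - 12*a^2 - 8*a + 48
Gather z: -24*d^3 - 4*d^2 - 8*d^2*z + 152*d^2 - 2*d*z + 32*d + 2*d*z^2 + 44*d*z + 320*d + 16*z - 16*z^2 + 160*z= -24*d^3 + 148*d^2 + 352*d + z^2*(2*d - 16) + z*(-8*d^2 + 42*d + 176)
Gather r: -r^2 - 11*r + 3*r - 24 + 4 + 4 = -r^2 - 8*r - 16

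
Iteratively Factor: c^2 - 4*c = (c)*(c - 4)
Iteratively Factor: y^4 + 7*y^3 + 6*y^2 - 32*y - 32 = (y + 4)*(y^3 + 3*y^2 - 6*y - 8) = (y - 2)*(y + 4)*(y^2 + 5*y + 4) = (y - 2)*(y + 4)^2*(y + 1)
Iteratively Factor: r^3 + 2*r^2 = (r)*(r^2 + 2*r) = r*(r + 2)*(r)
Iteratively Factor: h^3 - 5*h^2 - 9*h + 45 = (h + 3)*(h^2 - 8*h + 15) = (h - 3)*(h + 3)*(h - 5)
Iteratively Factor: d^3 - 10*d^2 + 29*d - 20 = (d - 1)*(d^2 - 9*d + 20) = (d - 4)*(d - 1)*(d - 5)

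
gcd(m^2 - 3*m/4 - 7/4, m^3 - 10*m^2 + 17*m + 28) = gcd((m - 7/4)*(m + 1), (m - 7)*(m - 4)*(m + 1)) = m + 1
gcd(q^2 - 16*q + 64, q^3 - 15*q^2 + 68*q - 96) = q - 8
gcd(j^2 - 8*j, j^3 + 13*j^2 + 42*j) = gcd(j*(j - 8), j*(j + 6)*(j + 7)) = j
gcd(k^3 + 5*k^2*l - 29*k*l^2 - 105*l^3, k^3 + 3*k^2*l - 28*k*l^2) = k + 7*l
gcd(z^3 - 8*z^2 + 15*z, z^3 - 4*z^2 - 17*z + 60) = z^2 - 8*z + 15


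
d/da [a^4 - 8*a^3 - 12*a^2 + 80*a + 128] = 4*a^3 - 24*a^2 - 24*a + 80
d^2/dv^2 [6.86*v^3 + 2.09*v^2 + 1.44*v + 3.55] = 41.16*v + 4.18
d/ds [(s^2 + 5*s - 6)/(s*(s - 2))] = (-7*s^2 + 12*s - 12)/(s^2*(s^2 - 4*s + 4))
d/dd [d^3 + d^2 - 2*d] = 3*d^2 + 2*d - 2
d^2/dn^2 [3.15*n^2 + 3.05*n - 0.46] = 6.30000000000000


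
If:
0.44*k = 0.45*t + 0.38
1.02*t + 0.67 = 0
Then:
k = 0.19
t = -0.66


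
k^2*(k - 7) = k^3 - 7*k^2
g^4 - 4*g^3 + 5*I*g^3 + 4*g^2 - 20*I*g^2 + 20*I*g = g*(g - 2)^2*(g + 5*I)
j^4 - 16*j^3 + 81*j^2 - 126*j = j*(j - 7)*(j - 6)*(j - 3)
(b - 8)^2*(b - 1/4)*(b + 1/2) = b^4 - 63*b^3/4 + 479*b^2/8 + 18*b - 8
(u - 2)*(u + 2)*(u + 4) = u^3 + 4*u^2 - 4*u - 16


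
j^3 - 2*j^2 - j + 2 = (j - 2)*(j - 1)*(j + 1)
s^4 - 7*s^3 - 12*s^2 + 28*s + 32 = (s - 8)*(s - 2)*(s + 1)*(s + 2)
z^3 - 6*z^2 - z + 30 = (z - 5)*(z - 3)*(z + 2)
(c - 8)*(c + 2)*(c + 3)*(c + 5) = c^4 + 2*c^3 - 49*c^2 - 218*c - 240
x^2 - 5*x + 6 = (x - 3)*(x - 2)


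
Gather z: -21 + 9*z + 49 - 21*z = 28 - 12*z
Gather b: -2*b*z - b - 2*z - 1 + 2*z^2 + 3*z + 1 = b*(-2*z - 1) + 2*z^2 + z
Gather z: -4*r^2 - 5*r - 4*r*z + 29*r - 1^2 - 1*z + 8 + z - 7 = -4*r^2 - 4*r*z + 24*r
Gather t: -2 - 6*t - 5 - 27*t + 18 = 11 - 33*t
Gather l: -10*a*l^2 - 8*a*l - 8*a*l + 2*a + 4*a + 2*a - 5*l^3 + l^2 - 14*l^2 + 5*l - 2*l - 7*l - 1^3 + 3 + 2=8*a - 5*l^3 + l^2*(-10*a - 13) + l*(-16*a - 4) + 4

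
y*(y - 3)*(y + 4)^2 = y^4 + 5*y^3 - 8*y^2 - 48*y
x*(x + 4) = x^2 + 4*x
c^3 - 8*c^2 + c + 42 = (c - 7)*(c - 3)*(c + 2)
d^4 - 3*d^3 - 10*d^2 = d^2*(d - 5)*(d + 2)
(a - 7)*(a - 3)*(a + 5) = a^3 - 5*a^2 - 29*a + 105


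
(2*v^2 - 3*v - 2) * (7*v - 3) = 14*v^3 - 27*v^2 - 5*v + 6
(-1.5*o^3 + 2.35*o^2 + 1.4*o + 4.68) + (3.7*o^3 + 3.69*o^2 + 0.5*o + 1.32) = 2.2*o^3 + 6.04*o^2 + 1.9*o + 6.0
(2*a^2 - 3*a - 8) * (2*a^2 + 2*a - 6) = 4*a^4 - 2*a^3 - 34*a^2 + 2*a + 48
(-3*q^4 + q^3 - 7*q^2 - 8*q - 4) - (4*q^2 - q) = -3*q^4 + q^3 - 11*q^2 - 7*q - 4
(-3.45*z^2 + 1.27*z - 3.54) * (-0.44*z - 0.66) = 1.518*z^3 + 1.7182*z^2 + 0.7194*z + 2.3364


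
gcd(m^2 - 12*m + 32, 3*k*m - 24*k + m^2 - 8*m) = m - 8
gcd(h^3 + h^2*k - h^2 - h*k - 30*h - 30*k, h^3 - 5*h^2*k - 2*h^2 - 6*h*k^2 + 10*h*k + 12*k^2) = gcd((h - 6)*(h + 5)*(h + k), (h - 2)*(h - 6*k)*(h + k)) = h + k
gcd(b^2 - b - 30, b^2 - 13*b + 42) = b - 6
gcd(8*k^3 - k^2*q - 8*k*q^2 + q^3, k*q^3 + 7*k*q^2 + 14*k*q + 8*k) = 1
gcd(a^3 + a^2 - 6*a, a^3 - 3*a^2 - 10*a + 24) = a^2 + a - 6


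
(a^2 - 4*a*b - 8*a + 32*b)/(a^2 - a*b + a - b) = (a^2 - 4*a*b - 8*a + 32*b)/(a^2 - a*b + a - b)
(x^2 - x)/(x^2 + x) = (x - 1)/(x + 1)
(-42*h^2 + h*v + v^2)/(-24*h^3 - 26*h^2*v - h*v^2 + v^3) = (7*h + v)/(4*h^2 + 5*h*v + v^2)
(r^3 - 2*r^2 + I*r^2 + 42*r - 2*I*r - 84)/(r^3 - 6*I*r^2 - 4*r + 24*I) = (r + 7*I)/(r + 2)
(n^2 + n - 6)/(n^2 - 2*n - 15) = (n - 2)/(n - 5)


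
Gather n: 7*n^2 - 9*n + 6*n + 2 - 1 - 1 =7*n^2 - 3*n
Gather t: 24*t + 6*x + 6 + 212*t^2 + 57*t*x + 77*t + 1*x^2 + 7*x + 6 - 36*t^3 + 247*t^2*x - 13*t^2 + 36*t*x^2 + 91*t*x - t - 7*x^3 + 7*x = -36*t^3 + t^2*(247*x + 199) + t*(36*x^2 + 148*x + 100) - 7*x^3 + x^2 + 20*x + 12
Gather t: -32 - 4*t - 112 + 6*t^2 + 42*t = 6*t^2 + 38*t - 144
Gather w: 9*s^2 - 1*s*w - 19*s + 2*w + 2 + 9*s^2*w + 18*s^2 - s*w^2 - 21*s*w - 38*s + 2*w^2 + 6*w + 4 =27*s^2 - 57*s + w^2*(2 - s) + w*(9*s^2 - 22*s + 8) + 6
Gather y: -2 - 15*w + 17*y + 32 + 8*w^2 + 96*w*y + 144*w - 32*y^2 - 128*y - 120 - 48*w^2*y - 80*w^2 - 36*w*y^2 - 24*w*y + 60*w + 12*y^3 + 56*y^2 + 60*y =-72*w^2 + 189*w + 12*y^3 + y^2*(24 - 36*w) + y*(-48*w^2 + 72*w - 51) - 90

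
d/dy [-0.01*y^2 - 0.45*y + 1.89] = -0.02*y - 0.45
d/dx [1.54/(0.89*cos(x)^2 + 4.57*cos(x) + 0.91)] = (2.7412*cos(x) + 7.0378)*sin(x)/(0.89*cos(x)^2 + 4.57*cos(x) + 0.91)^2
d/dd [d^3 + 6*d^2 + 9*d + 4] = 3*d^2 + 12*d + 9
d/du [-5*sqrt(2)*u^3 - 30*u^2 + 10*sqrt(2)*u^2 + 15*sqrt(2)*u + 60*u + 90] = -15*sqrt(2)*u^2 - 60*u + 20*sqrt(2)*u + 15*sqrt(2) + 60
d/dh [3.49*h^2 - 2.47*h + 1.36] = 6.98*h - 2.47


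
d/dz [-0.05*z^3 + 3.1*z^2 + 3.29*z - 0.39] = -0.15*z^2 + 6.2*z + 3.29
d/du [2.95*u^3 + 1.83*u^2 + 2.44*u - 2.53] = 8.85*u^2 + 3.66*u + 2.44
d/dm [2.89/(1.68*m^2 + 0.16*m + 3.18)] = (-9.7104*m - 0.4624)/(1.68*m^2 + 0.16*m + 3.18)^2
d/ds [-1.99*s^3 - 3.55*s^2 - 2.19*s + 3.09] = -5.97*s^2 - 7.1*s - 2.19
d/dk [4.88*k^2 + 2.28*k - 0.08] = 9.76*k + 2.28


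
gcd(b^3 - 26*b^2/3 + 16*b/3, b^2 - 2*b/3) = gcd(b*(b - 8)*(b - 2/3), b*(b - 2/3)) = b^2 - 2*b/3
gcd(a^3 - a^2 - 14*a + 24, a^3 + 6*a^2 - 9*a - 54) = a - 3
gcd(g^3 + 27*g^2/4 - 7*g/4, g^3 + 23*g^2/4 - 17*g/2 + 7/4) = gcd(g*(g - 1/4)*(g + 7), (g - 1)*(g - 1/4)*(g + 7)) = g^2 + 27*g/4 - 7/4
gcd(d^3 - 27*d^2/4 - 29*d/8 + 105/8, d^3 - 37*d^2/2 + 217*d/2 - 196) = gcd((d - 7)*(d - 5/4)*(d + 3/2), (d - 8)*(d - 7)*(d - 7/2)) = d - 7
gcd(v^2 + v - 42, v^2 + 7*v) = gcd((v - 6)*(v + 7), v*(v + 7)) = v + 7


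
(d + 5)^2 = d^2 + 10*d + 25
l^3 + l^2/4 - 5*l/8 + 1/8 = (l - 1/2)*(l - 1/4)*(l + 1)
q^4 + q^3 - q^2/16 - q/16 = q*(q - 1/4)*(q + 1/4)*(q + 1)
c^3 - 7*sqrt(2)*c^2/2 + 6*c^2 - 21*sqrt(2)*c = c*(c + 6)*(c - 7*sqrt(2)/2)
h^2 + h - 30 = (h - 5)*(h + 6)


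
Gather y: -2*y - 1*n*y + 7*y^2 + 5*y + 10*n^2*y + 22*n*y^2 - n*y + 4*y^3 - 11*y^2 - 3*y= 4*y^3 + y^2*(22*n - 4) + y*(10*n^2 - 2*n)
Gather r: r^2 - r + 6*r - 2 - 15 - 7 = r^2 + 5*r - 24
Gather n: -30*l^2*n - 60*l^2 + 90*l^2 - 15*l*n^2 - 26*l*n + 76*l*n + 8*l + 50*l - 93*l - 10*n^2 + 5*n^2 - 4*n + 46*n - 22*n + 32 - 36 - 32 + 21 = 30*l^2 - 35*l + n^2*(-15*l - 5) + n*(-30*l^2 + 50*l + 20) - 15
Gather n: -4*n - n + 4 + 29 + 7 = 40 - 5*n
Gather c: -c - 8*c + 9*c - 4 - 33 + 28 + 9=0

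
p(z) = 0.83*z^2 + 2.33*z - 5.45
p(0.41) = -4.36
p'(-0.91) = 0.82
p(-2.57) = -5.96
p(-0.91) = -6.88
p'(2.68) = 6.78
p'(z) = 1.66*z + 2.33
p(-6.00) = 10.45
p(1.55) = 0.16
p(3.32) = 11.43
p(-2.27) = -6.46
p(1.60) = 0.40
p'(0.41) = 3.01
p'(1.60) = 4.99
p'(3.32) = 7.84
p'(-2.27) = -1.44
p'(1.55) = 4.90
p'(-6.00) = -7.63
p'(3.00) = 7.31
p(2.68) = 6.76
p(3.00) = 9.01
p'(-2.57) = -1.94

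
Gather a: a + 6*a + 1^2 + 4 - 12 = 7*a - 7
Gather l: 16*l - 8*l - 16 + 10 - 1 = 8*l - 7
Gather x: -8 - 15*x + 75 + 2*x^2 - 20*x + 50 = 2*x^2 - 35*x + 117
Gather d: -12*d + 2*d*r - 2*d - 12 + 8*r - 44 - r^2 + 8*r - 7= d*(2*r - 14) - r^2 + 16*r - 63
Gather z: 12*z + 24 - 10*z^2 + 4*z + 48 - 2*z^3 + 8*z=-2*z^3 - 10*z^2 + 24*z + 72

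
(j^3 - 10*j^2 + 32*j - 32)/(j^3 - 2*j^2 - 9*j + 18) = (j^2 - 8*j + 16)/(j^2 - 9)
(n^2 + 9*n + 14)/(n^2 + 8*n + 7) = (n + 2)/(n + 1)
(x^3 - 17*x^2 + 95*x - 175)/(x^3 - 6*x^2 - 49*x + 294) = (x^2 - 10*x + 25)/(x^2 + x - 42)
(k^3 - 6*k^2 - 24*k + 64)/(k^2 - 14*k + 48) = (k^2 + 2*k - 8)/(k - 6)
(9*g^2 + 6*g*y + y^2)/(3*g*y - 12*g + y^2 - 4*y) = (3*g + y)/(y - 4)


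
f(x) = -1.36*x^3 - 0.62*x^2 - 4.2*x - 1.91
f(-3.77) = 77.98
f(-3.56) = 66.54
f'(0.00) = -4.20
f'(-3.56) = -51.49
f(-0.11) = -1.45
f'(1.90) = -21.28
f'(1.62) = -16.92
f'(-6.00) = -143.64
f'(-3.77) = -57.51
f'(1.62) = -16.92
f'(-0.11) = -4.11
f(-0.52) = 0.30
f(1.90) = -21.46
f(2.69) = -44.17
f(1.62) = -16.12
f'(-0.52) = -4.66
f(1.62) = -16.12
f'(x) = -4.08*x^2 - 1.24*x - 4.2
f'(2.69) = -37.06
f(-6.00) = 294.73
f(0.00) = -1.91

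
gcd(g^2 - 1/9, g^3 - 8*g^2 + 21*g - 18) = 1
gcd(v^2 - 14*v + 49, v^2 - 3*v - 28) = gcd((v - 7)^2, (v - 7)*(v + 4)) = v - 7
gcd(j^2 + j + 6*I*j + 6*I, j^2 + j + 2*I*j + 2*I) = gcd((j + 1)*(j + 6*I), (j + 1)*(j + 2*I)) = j + 1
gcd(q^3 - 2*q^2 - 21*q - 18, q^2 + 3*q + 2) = q + 1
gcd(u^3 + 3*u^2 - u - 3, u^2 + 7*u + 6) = u + 1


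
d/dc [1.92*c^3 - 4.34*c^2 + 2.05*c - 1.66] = 5.76*c^2 - 8.68*c + 2.05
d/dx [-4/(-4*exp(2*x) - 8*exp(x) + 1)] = -32*(exp(x) + 1)*exp(x)/(4*exp(2*x) + 8*exp(x) - 1)^2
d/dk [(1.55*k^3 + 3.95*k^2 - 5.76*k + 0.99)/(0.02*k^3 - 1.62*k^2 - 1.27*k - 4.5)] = (1.38777878078145e-17*k^5 - 2.59*k^4 - 3.7066*k^3 - 35.3321*k^2 - 32.3424*k + 27.1773)/(0.0004*k^6 - 0.0648*k^5 + 2.5736*k^4 + 3.9348*k^3 + 16.1929*k^2 + 11.43*k + 20.25)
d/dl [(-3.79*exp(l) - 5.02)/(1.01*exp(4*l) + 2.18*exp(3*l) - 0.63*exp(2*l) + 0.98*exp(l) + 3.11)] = (11.4837*exp(4*l) + 36.8052*exp(3*l) + 30.4431*exp(2*l) - 6.3252*exp(l) - 6.8673)*exp(l)/(1.0201*exp(8*l) + 4.4036*exp(7*l) + 3.4798*exp(6*l) - 0.7672*exp(5*l) + 10.9519*exp(4*l) + 12.3248*exp(3*l) - 2.9582*exp(2*l) + 6.0956*exp(l) + 9.6721)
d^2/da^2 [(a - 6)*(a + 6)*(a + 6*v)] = 6*a + 12*v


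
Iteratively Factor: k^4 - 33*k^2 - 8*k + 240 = (k + 4)*(k^3 - 4*k^2 - 17*k + 60) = (k + 4)^2*(k^2 - 8*k + 15) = (k - 3)*(k + 4)^2*(k - 5)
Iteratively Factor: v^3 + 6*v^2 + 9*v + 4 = (v + 1)*(v^2 + 5*v + 4) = (v + 1)*(v + 4)*(v + 1)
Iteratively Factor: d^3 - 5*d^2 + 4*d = (d - 4)*(d^2 - d) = (d - 4)*(d - 1)*(d)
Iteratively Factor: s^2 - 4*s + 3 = (s - 1)*(s - 3)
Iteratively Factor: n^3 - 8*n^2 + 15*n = (n - 3)*(n^2 - 5*n) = (n - 5)*(n - 3)*(n)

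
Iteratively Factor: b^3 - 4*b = (b - 2)*(b^2 + 2*b) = b*(b - 2)*(b + 2)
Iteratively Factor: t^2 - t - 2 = (t - 2)*(t + 1)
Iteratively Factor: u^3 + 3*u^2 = (u + 3)*(u^2) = u*(u + 3)*(u)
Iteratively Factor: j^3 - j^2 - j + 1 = (j - 1)*(j^2 - 1) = (j - 1)*(j + 1)*(j - 1)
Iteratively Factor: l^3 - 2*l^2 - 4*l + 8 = (l + 2)*(l^2 - 4*l + 4) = (l - 2)*(l + 2)*(l - 2)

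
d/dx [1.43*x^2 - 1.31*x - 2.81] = 2.86*x - 1.31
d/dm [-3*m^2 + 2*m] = 2 - 6*m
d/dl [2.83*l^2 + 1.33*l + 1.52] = 5.66*l + 1.33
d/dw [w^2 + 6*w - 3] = 2*w + 6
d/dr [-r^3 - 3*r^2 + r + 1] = -3*r^2 - 6*r + 1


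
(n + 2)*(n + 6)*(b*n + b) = b*n^3 + 9*b*n^2 + 20*b*n + 12*b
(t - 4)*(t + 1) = t^2 - 3*t - 4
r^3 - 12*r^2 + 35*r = r*(r - 7)*(r - 5)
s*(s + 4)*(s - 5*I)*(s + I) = s^4 + 4*s^3 - 4*I*s^3 + 5*s^2 - 16*I*s^2 + 20*s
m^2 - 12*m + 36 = (m - 6)^2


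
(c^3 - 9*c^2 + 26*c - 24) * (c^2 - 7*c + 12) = c^5 - 16*c^4 + 101*c^3 - 314*c^2 + 480*c - 288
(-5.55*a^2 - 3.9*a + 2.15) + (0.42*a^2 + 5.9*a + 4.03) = -5.13*a^2 + 2.0*a + 6.18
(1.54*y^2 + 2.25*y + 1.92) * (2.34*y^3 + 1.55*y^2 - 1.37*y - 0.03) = 3.6036*y^5 + 7.652*y^4 + 5.8705*y^3 - 0.1527*y^2 - 2.6979*y - 0.0576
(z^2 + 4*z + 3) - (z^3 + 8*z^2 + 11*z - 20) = -z^3 - 7*z^2 - 7*z + 23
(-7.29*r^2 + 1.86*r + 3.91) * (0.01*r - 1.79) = -0.0729*r^3 + 13.0677*r^2 - 3.2903*r - 6.9989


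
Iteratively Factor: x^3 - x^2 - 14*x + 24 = (x - 3)*(x^2 + 2*x - 8) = (x - 3)*(x + 4)*(x - 2)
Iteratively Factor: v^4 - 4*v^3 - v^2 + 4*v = (v)*(v^3 - 4*v^2 - v + 4) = v*(v + 1)*(v^2 - 5*v + 4) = v*(v - 4)*(v + 1)*(v - 1)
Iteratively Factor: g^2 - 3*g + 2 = (g - 1)*(g - 2)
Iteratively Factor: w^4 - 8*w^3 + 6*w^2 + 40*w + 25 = (w + 1)*(w^3 - 9*w^2 + 15*w + 25) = (w - 5)*(w + 1)*(w^2 - 4*w - 5) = (w - 5)*(w + 1)^2*(w - 5)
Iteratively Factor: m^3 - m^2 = (m)*(m^2 - m) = m^2*(m - 1)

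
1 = 1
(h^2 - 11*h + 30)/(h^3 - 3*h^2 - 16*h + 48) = (h^2 - 11*h + 30)/(h^3 - 3*h^2 - 16*h + 48)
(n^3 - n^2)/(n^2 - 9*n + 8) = n^2/(n - 8)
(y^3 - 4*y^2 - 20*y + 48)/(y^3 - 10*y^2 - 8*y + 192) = (y - 2)/(y - 8)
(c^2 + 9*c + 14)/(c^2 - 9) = (c^2 + 9*c + 14)/(c^2 - 9)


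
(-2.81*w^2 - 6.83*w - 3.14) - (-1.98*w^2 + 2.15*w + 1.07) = -0.83*w^2 - 8.98*w - 4.21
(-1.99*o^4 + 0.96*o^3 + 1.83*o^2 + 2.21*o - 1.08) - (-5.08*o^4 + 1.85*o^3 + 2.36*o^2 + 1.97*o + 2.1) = 3.09*o^4 - 0.89*o^3 - 0.53*o^2 + 0.24*o - 3.18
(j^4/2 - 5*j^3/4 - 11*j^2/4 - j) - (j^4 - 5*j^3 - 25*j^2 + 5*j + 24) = -j^4/2 + 15*j^3/4 + 89*j^2/4 - 6*j - 24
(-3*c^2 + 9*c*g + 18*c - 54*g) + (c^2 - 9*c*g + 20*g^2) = -2*c^2 + 18*c + 20*g^2 - 54*g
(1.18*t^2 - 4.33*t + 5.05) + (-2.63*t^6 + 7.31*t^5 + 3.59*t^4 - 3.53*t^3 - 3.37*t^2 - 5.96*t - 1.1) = -2.63*t^6 + 7.31*t^5 + 3.59*t^4 - 3.53*t^3 - 2.19*t^2 - 10.29*t + 3.95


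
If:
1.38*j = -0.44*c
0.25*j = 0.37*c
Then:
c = 0.00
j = 0.00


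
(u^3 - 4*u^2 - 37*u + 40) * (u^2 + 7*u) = u^5 + 3*u^4 - 65*u^3 - 219*u^2 + 280*u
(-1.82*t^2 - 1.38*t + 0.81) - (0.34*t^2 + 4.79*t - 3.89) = -2.16*t^2 - 6.17*t + 4.7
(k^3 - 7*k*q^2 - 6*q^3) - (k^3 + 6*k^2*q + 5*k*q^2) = -6*k^2*q - 12*k*q^2 - 6*q^3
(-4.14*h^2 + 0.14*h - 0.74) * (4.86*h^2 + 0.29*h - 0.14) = -20.1204*h^4 - 0.5202*h^3 - 2.9762*h^2 - 0.2342*h + 0.1036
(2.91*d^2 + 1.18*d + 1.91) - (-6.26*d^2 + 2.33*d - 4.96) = 9.17*d^2 - 1.15*d + 6.87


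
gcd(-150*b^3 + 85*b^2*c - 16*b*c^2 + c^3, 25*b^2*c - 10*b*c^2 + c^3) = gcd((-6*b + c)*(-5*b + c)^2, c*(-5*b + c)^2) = 25*b^2 - 10*b*c + c^2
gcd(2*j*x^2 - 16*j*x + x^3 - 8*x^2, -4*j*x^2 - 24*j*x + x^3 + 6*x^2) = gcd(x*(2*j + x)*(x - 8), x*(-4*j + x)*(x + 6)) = x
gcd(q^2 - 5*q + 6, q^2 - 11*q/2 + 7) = q - 2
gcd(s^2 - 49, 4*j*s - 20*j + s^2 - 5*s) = 1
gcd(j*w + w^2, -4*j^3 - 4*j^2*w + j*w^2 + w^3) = j + w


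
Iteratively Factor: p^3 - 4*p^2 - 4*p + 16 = (p + 2)*(p^2 - 6*p + 8) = (p - 2)*(p + 2)*(p - 4)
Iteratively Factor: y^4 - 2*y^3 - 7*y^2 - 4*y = (y - 4)*(y^3 + 2*y^2 + y) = (y - 4)*(y + 1)*(y^2 + y) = y*(y - 4)*(y + 1)*(y + 1)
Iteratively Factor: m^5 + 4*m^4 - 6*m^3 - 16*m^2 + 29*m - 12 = (m - 1)*(m^4 + 5*m^3 - m^2 - 17*m + 12) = (m - 1)*(m + 3)*(m^3 + 2*m^2 - 7*m + 4) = (m - 1)*(m + 3)*(m + 4)*(m^2 - 2*m + 1) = (m - 1)^2*(m + 3)*(m + 4)*(m - 1)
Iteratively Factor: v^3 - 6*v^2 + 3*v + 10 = (v - 5)*(v^2 - v - 2) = (v - 5)*(v + 1)*(v - 2)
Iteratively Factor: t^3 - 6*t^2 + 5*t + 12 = (t - 3)*(t^2 - 3*t - 4) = (t - 3)*(t + 1)*(t - 4)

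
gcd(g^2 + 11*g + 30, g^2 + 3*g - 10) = g + 5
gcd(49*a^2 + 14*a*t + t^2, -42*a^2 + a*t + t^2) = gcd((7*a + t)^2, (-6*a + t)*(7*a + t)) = 7*a + t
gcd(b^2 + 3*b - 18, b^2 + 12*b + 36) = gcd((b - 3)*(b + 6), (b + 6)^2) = b + 6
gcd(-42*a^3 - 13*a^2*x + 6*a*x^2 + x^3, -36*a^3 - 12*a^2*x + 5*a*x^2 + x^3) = -6*a^2 - a*x + x^2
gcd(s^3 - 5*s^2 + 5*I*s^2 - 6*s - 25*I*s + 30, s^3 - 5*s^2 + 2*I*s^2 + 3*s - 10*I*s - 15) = s^2 + s*(-5 + 3*I) - 15*I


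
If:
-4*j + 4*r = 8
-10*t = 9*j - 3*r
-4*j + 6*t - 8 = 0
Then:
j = -11/19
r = 27/19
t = 18/19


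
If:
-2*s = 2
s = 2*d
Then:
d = -1/2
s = -1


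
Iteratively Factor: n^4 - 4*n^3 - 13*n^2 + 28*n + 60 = (n + 2)*(n^3 - 6*n^2 - n + 30) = (n - 3)*(n + 2)*(n^2 - 3*n - 10) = (n - 3)*(n + 2)^2*(n - 5)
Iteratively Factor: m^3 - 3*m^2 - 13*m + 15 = (m + 3)*(m^2 - 6*m + 5) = (m - 1)*(m + 3)*(m - 5)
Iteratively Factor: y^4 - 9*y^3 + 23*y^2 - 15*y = (y - 5)*(y^3 - 4*y^2 + 3*y) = (y - 5)*(y - 3)*(y^2 - y) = (y - 5)*(y - 3)*(y - 1)*(y)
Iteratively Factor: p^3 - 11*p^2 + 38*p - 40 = (p - 2)*(p^2 - 9*p + 20) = (p - 5)*(p - 2)*(p - 4)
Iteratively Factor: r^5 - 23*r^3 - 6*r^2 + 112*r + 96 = (r - 4)*(r^4 + 4*r^3 - 7*r^2 - 34*r - 24) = (r - 4)*(r - 3)*(r^3 + 7*r^2 + 14*r + 8) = (r - 4)*(r - 3)*(r + 4)*(r^2 + 3*r + 2) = (r - 4)*(r - 3)*(r + 2)*(r + 4)*(r + 1)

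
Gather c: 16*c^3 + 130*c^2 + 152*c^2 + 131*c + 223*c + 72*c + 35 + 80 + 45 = 16*c^3 + 282*c^2 + 426*c + 160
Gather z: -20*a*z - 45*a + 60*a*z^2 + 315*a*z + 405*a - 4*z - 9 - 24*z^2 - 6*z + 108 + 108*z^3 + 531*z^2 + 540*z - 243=360*a + 108*z^3 + z^2*(60*a + 507) + z*(295*a + 530) - 144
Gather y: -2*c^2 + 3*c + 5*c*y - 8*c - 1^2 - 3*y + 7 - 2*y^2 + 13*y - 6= -2*c^2 - 5*c - 2*y^2 + y*(5*c + 10)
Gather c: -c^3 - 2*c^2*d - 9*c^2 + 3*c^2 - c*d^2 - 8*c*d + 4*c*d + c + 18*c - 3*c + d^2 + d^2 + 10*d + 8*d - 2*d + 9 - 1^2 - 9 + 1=-c^3 + c^2*(-2*d - 6) + c*(-d^2 - 4*d + 16) + 2*d^2 + 16*d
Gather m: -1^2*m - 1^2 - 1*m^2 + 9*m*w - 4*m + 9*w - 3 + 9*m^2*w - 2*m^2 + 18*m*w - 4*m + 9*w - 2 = m^2*(9*w - 3) + m*(27*w - 9) + 18*w - 6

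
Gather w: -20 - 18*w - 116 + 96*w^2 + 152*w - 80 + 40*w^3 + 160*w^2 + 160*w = 40*w^3 + 256*w^2 + 294*w - 216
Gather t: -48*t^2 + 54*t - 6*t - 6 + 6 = -48*t^2 + 48*t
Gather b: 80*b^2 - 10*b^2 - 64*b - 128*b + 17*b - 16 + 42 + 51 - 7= 70*b^2 - 175*b + 70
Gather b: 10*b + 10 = 10*b + 10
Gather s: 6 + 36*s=36*s + 6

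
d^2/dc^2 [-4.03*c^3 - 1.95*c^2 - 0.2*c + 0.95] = -24.18*c - 3.9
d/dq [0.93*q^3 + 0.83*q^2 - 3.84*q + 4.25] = 2.79*q^2 + 1.66*q - 3.84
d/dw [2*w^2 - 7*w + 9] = 4*w - 7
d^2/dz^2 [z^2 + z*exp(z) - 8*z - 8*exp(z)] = z*exp(z) - 6*exp(z) + 2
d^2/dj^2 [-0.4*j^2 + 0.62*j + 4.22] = -0.800000000000000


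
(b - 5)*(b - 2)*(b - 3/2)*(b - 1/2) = b^4 - 9*b^3 + 99*b^2/4 - 101*b/4 + 15/2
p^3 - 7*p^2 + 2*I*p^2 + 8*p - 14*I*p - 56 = (p - 7)*(p - 2*I)*(p + 4*I)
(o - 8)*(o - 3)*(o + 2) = o^3 - 9*o^2 + 2*o + 48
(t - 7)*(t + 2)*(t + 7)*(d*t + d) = d*t^4 + 3*d*t^3 - 47*d*t^2 - 147*d*t - 98*d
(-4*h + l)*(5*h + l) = -20*h^2 + h*l + l^2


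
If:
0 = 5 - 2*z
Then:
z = 5/2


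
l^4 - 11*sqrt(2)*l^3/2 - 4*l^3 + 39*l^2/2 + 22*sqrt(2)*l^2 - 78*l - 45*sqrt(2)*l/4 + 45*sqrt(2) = (l - 4)*(l - 5*sqrt(2)/2)*(l - 3*sqrt(2)/2)^2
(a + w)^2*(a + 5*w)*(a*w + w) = a^4*w + 7*a^3*w^2 + a^3*w + 11*a^2*w^3 + 7*a^2*w^2 + 5*a*w^4 + 11*a*w^3 + 5*w^4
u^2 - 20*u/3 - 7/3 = (u - 7)*(u + 1/3)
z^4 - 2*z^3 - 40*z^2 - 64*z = z*(z - 8)*(z + 2)*(z + 4)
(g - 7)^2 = g^2 - 14*g + 49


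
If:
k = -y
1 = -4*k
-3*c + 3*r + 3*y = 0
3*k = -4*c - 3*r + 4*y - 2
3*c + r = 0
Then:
No Solution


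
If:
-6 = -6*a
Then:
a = 1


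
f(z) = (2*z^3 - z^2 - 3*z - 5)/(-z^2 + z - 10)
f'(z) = (2*z - 1)*(2*z^3 - z^2 - 3*z - 5)/(-z^2 + z - 10)^2 + (6*z^2 - 2*z - 3)/(-z^2 + z - 10)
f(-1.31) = 0.56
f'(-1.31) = -0.61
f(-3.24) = 3.11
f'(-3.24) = -1.82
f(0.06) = 0.52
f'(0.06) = 0.36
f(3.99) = -4.29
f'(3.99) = -2.49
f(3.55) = -3.21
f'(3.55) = -2.41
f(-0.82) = 0.38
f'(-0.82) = -0.15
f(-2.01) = 1.20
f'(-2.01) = -1.20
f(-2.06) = 1.26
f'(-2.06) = -1.23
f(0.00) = 0.50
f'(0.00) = 0.35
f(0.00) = 0.50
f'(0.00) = 0.35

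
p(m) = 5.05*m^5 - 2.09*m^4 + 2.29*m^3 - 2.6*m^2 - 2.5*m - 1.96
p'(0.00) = -2.50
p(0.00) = -1.96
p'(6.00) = 31131.86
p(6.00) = 36944.24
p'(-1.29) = 103.51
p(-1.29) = -31.81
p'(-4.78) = 14274.11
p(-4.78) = -13992.35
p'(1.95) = 316.58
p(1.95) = 112.42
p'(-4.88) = 15477.95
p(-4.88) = -15479.35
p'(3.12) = 2186.90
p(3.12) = 1329.45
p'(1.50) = 104.77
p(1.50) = 23.94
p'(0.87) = 7.14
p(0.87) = -3.28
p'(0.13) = -3.07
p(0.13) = -2.32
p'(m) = 25.25*m^4 - 8.36*m^3 + 6.87*m^2 - 5.2*m - 2.5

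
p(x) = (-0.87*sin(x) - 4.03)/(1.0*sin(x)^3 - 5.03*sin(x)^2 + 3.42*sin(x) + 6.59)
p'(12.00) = 2.70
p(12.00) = -1.13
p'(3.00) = -0.05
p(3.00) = -0.60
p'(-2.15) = -174.48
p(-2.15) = 8.66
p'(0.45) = -0.14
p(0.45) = -0.61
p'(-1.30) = 2.74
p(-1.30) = 1.41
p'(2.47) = 0.22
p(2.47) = -0.65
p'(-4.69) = 0.01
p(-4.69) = -0.82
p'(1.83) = 0.15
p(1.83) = -0.80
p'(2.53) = 0.20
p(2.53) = -0.64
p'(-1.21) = 5.40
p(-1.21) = 1.76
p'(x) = (-0.87*sin(x) - 4.03)*(-3.0*sin(x)^2*cos(x) + 10.06*sin(x)*cos(x) - 3.42*cos(x))/(1.0*sin(x)^3 - 5.03*sin(x)^2 + 3.42*sin(x) + 6.59)^2 - 0.87*cos(x)/(1.0*sin(x)^3 - 5.03*sin(x)^2 + 3.42*sin(x) + 6.59) = (1.74*sin(x)^3 + 7.7139*sin(x)^2 - 40.5418*sin(x) + 8.0493)*cos(x)/(1.0*sin(x)^6 - 10.06*sin(x)^5 + 32.1409*sin(x)^4 - 21.2252*sin(x)^3 - 54.599*sin(x)^2 + 45.0756*sin(x) + 43.4281)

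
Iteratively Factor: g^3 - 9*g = (g - 3)*(g^2 + 3*g) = g*(g - 3)*(g + 3)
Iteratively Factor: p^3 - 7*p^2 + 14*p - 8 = (p - 4)*(p^2 - 3*p + 2) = (p - 4)*(p - 2)*(p - 1)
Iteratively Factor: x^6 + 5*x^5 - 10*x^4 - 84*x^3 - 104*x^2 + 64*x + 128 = (x + 2)*(x^5 + 3*x^4 - 16*x^3 - 52*x^2 + 64) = (x + 2)*(x + 4)*(x^4 - x^3 - 12*x^2 - 4*x + 16) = (x + 2)^2*(x + 4)*(x^3 - 3*x^2 - 6*x + 8) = (x - 4)*(x + 2)^2*(x + 4)*(x^2 + x - 2) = (x - 4)*(x - 1)*(x + 2)^2*(x + 4)*(x + 2)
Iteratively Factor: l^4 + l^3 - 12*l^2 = (l)*(l^3 + l^2 - 12*l) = l*(l - 3)*(l^2 + 4*l) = l*(l - 3)*(l + 4)*(l)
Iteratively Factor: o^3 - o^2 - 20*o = (o + 4)*(o^2 - 5*o) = o*(o + 4)*(o - 5)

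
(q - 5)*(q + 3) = q^2 - 2*q - 15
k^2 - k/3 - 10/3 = (k - 2)*(k + 5/3)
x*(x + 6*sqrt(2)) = x^2 + 6*sqrt(2)*x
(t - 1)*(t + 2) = t^2 + t - 2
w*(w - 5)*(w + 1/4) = w^3 - 19*w^2/4 - 5*w/4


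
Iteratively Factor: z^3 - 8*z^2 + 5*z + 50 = (z + 2)*(z^2 - 10*z + 25) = (z - 5)*(z + 2)*(z - 5)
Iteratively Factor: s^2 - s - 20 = (s - 5)*(s + 4)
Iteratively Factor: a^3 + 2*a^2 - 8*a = (a - 2)*(a^2 + 4*a) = (a - 2)*(a + 4)*(a)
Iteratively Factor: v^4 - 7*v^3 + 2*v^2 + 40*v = (v - 5)*(v^3 - 2*v^2 - 8*v) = (v - 5)*(v + 2)*(v^2 - 4*v) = v*(v - 5)*(v + 2)*(v - 4)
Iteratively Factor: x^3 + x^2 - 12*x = (x + 4)*(x^2 - 3*x) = (x - 3)*(x + 4)*(x)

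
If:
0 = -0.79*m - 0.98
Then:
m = -1.24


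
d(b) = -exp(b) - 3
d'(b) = -exp(b)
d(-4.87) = -3.01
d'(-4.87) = -0.01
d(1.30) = -6.67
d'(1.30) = -3.67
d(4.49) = -92.12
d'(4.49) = -89.12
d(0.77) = -5.16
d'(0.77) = -2.16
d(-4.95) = -3.01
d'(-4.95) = -0.01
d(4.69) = -111.85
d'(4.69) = -108.85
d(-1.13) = -3.32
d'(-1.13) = -0.32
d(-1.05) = -3.35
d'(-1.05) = -0.35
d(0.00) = -4.00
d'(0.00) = -1.00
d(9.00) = -8106.08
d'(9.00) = -8103.08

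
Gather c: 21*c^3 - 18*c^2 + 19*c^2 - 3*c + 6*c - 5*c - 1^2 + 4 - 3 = 21*c^3 + c^2 - 2*c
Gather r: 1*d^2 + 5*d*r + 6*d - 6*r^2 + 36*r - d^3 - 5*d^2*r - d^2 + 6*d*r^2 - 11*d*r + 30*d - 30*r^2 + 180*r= -d^3 + 36*d + r^2*(6*d - 36) + r*(-5*d^2 - 6*d + 216)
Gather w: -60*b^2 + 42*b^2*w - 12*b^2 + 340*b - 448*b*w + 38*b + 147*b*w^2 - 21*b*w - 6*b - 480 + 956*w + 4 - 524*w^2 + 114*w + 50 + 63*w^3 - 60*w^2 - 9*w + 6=-72*b^2 + 372*b + 63*w^3 + w^2*(147*b - 584) + w*(42*b^2 - 469*b + 1061) - 420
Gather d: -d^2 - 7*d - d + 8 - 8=-d^2 - 8*d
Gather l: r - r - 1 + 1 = 0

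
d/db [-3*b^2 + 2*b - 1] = 2 - 6*b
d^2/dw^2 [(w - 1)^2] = 2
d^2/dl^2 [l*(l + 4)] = 2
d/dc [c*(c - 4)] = 2*c - 4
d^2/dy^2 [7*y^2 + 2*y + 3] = 14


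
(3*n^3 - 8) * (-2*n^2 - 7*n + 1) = -6*n^5 - 21*n^4 + 3*n^3 + 16*n^2 + 56*n - 8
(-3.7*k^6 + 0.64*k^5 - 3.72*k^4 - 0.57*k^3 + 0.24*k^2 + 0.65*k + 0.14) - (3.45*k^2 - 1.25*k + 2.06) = -3.7*k^6 + 0.64*k^5 - 3.72*k^4 - 0.57*k^3 - 3.21*k^2 + 1.9*k - 1.92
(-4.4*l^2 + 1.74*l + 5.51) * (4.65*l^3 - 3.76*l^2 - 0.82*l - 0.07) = -20.46*l^5 + 24.635*l^4 + 22.6871*l^3 - 21.8364*l^2 - 4.64*l - 0.3857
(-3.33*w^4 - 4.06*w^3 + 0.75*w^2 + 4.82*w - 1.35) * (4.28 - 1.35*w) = 4.4955*w^5 - 8.7714*w^4 - 18.3893*w^3 - 3.297*w^2 + 22.4521*w - 5.778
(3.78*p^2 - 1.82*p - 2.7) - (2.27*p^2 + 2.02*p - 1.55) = 1.51*p^2 - 3.84*p - 1.15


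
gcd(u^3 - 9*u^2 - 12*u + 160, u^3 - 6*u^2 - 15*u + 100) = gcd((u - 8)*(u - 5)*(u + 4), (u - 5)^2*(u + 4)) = u^2 - u - 20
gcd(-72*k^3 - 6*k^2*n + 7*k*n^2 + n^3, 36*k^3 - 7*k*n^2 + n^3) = 3*k - n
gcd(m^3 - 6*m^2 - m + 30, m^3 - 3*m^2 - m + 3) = m - 3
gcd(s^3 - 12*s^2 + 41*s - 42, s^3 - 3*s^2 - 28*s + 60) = s - 2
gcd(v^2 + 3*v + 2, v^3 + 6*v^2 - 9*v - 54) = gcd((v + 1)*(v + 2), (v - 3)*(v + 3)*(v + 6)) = 1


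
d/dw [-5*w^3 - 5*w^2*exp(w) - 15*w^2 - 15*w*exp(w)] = -5*w^2*exp(w) - 15*w^2 - 25*w*exp(w) - 30*w - 15*exp(w)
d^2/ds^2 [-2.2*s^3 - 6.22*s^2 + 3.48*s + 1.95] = -13.2*s - 12.44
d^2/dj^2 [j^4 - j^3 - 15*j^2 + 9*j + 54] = 12*j^2 - 6*j - 30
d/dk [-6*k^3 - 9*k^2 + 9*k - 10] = -18*k^2 - 18*k + 9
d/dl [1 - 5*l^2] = -10*l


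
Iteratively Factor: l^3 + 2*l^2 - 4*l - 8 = (l + 2)*(l^2 - 4) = (l + 2)^2*(l - 2)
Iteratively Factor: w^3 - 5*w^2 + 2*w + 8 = (w + 1)*(w^2 - 6*w + 8) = (w - 4)*(w + 1)*(w - 2)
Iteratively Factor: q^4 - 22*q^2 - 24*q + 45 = (q - 1)*(q^3 + q^2 - 21*q - 45) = (q - 1)*(q + 3)*(q^2 - 2*q - 15) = (q - 5)*(q - 1)*(q + 3)*(q + 3)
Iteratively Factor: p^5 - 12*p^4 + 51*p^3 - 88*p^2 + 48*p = (p - 3)*(p^4 - 9*p^3 + 24*p^2 - 16*p) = (p - 4)*(p - 3)*(p^3 - 5*p^2 + 4*p) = (p - 4)*(p - 3)*(p - 1)*(p^2 - 4*p) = (p - 4)^2*(p - 3)*(p - 1)*(p)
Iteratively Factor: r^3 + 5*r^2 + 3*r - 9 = (r - 1)*(r^2 + 6*r + 9) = (r - 1)*(r + 3)*(r + 3)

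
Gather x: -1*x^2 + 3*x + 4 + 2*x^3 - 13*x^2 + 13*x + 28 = 2*x^3 - 14*x^2 + 16*x + 32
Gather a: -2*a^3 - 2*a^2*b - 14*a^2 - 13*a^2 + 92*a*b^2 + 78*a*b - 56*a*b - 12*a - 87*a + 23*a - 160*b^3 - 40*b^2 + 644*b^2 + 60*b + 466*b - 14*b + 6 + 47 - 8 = -2*a^3 + a^2*(-2*b - 27) + a*(92*b^2 + 22*b - 76) - 160*b^3 + 604*b^2 + 512*b + 45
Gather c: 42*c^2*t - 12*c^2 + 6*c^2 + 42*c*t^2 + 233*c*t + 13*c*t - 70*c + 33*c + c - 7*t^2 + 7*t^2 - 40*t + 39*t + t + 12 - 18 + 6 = c^2*(42*t - 6) + c*(42*t^2 + 246*t - 36)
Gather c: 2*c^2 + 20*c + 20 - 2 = 2*c^2 + 20*c + 18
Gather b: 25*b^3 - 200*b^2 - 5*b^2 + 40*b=25*b^3 - 205*b^2 + 40*b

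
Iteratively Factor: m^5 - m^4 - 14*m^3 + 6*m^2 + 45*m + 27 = (m - 3)*(m^4 + 2*m^3 - 8*m^2 - 18*m - 9) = (m - 3)^2*(m^3 + 5*m^2 + 7*m + 3) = (m - 3)^2*(m + 1)*(m^2 + 4*m + 3) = (m - 3)^2*(m + 1)*(m + 3)*(m + 1)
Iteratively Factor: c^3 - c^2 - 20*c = (c - 5)*(c^2 + 4*c) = (c - 5)*(c + 4)*(c)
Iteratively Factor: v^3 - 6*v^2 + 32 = (v - 4)*(v^2 - 2*v - 8) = (v - 4)^2*(v + 2)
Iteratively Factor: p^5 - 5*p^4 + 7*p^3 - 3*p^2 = (p)*(p^4 - 5*p^3 + 7*p^2 - 3*p) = p^2*(p^3 - 5*p^2 + 7*p - 3) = p^2*(p - 1)*(p^2 - 4*p + 3) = p^2*(p - 3)*(p - 1)*(p - 1)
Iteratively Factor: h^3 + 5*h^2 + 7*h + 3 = (h + 1)*(h^2 + 4*h + 3) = (h + 1)^2*(h + 3)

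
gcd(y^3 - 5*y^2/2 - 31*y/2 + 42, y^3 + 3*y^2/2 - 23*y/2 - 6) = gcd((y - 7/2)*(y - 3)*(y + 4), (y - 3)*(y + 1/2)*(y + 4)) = y^2 + y - 12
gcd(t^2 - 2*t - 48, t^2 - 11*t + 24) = t - 8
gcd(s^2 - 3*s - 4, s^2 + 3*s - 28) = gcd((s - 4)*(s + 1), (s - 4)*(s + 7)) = s - 4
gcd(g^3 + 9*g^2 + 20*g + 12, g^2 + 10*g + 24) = g + 6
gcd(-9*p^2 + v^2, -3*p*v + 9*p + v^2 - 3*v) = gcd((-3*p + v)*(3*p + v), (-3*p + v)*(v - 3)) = 3*p - v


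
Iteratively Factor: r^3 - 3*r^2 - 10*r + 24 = (r + 3)*(r^2 - 6*r + 8) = (r - 4)*(r + 3)*(r - 2)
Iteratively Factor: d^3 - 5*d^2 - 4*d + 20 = (d + 2)*(d^2 - 7*d + 10) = (d - 2)*(d + 2)*(d - 5)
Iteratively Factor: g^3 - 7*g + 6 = (g - 2)*(g^2 + 2*g - 3) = (g - 2)*(g - 1)*(g + 3)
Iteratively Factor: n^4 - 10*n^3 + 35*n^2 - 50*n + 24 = (n - 4)*(n^3 - 6*n^2 + 11*n - 6) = (n - 4)*(n - 3)*(n^2 - 3*n + 2) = (n - 4)*(n - 3)*(n - 1)*(n - 2)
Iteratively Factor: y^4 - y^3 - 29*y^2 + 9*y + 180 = (y - 5)*(y^3 + 4*y^2 - 9*y - 36) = (y - 5)*(y + 4)*(y^2 - 9) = (y - 5)*(y - 3)*(y + 4)*(y + 3)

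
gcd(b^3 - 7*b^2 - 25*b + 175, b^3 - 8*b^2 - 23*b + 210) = b^2 - 2*b - 35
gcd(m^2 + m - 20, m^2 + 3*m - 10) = m + 5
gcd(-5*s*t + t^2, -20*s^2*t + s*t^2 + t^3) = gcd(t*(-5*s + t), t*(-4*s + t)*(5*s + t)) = t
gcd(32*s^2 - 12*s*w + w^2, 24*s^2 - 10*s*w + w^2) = 4*s - w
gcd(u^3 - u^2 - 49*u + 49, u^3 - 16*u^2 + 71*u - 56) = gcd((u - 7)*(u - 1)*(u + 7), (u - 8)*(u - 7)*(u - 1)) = u^2 - 8*u + 7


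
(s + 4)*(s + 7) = s^2 + 11*s + 28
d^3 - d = d*(d - 1)*(d + 1)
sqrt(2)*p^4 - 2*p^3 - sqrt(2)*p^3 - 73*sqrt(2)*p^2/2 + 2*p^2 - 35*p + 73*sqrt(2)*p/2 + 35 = (p - 1)*(p - 5*sqrt(2))*(p + 7*sqrt(2)/2)*(sqrt(2)*p + 1)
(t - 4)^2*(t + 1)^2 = t^4 - 6*t^3 + t^2 + 24*t + 16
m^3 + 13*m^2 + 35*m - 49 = (m - 1)*(m + 7)^2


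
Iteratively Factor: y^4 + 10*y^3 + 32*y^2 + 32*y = (y + 4)*(y^3 + 6*y^2 + 8*y) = y*(y + 4)*(y^2 + 6*y + 8) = y*(y + 4)^2*(y + 2)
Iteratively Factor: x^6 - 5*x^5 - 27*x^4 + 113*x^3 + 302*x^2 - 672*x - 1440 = (x + 3)*(x^5 - 8*x^4 - 3*x^3 + 122*x^2 - 64*x - 480) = (x - 4)*(x + 3)*(x^4 - 4*x^3 - 19*x^2 + 46*x + 120) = (x - 4)*(x + 2)*(x + 3)*(x^3 - 6*x^2 - 7*x + 60) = (x - 4)*(x + 2)*(x + 3)^2*(x^2 - 9*x + 20) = (x - 5)*(x - 4)*(x + 2)*(x + 3)^2*(x - 4)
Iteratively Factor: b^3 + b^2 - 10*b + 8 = (b + 4)*(b^2 - 3*b + 2) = (b - 1)*(b + 4)*(b - 2)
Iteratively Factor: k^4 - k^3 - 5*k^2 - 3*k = (k + 1)*(k^3 - 2*k^2 - 3*k) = (k + 1)^2*(k^2 - 3*k) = k*(k + 1)^2*(k - 3)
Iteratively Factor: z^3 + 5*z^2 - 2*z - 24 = (z + 3)*(z^2 + 2*z - 8) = (z + 3)*(z + 4)*(z - 2)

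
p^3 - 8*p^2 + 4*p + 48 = (p - 6)*(p - 4)*(p + 2)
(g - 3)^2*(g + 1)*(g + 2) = g^4 - 3*g^3 - 7*g^2 + 15*g + 18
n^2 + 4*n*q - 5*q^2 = (n - q)*(n + 5*q)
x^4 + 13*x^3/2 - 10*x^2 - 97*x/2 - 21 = (x - 3)*(x + 1/2)*(x + 2)*(x + 7)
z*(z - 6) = z^2 - 6*z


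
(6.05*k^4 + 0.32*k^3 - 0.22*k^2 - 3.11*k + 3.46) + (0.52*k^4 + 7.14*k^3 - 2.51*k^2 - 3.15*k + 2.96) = 6.57*k^4 + 7.46*k^3 - 2.73*k^2 - 6.26*k + 6.42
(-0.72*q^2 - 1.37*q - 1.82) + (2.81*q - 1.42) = -0.72*q^2 + 1.44*q - 3.24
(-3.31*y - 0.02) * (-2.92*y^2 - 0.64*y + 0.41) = 9.6652*y^3 + 2.1768*y^2 - 1.3443*y - 0.0082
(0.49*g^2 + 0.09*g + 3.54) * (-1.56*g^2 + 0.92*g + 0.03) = -0.7644*g^4 + 0.3104*g^3 - 5.4249*g^2 + 3.2595*g + 0.1062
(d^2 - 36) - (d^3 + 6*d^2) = -d^3 - 5*d^2 - 36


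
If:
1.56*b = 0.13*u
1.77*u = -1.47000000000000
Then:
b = -0.07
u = -0.83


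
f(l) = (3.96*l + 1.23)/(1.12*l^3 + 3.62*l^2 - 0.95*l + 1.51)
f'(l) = (3.96*l + 1.23)*(-3.36*l^2 - 7.24*l + 0.95)/(1.12*l^3 + 3.62*l^2 - 0.95*l + 1.51)^2 + 3.96/(1.12*l^3 + 3.62*l^2 - 0.95*l + 1.51) = (-8.8704*l^3 - 18.468*l^2 - 8.9052*l + 7.1481)/(1.2544*l^6 + 8.1088*l^5 + 10.9764*l^4 - 3.4956*l^3 + 11.8349*l^2 - 2.869*l + 2.2801)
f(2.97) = 0.22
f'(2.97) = -0.12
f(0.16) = 1.28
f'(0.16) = 2.46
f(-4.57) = 0.66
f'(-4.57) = 0.79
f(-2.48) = -0.95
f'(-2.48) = 0.62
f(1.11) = 0.87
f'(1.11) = -0.91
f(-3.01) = -1.61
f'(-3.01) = 2.47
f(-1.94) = -0.73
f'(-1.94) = 0.25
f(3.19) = 0.19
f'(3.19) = -0.10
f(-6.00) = 0.22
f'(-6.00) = 0.12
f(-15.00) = 0.02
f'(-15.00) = 0.00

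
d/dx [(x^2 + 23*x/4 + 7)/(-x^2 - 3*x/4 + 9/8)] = 10*(32*x^2 + 104*x + 75)/(64*x^4 + 96*x^3 - 108*x^2 - 108*x + 81)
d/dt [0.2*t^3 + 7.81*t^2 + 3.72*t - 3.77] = 0.6*t^2 + 15.62*t + 3.72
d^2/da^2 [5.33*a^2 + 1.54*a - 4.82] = 10.6600000000000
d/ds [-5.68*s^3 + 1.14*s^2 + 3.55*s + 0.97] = -17.04*s^2 + 2.28*s + 3.55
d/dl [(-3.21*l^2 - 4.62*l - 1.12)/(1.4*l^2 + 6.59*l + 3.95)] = (-14.6859*l^2 - 22.223*l - 10.8682)/(1.96*l^4 + 18.452*l^3 + 54.4881*l^2 + 52.061*l + 15.6025)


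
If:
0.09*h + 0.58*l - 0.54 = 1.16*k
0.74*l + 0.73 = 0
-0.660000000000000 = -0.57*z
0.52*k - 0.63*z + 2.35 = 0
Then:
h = -27.81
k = -3.12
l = -0.99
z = 1.16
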